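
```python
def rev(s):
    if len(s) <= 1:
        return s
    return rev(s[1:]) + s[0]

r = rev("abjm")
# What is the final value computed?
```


rev("abjm")
= rev("bjm") + "a"
= rev("jm") + "b" + "a"
= rev("m") + "j" + "b" + "a"
= "m" + "j" + "b" + "a"
= "mjba"


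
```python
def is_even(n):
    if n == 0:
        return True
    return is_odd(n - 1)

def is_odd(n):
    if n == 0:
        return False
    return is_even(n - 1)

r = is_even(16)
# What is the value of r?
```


is_even(16)
= is_odd(15)
= is_even(14)
= is_odd(13)
= is_even(12)
= is_odd(11)
= is_even(10)
= is_odd(9)
= is_even(8)
= is_odd(7)
= is_even(6)
= is_odd(5)
= is_even(4)
= is_odd(3)
= is_even(2)
= is_odd(1)
= is_even(0)
n == 0: return True
= True


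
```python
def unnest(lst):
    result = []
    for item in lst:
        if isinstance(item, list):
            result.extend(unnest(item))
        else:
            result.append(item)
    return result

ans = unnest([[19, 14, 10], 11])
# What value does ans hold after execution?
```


unnest([[19, 14, 10], 11])
Processing each element:
  [19, 14, 10] is a list -> unnest recursively -> [19, 14, 10]
  11 is not a list -> append 11
= [19, 14, 10, 11]


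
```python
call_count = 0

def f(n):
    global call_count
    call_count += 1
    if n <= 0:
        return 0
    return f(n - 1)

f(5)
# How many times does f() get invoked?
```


f(5) calls f(4) calls ... calls f(0)
Total calls: 5 + 1 (for base case) = 6


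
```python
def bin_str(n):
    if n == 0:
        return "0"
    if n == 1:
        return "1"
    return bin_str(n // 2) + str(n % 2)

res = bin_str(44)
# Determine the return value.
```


bin_str(44)
= bin_str(22) + "0"
= bin_str(11) + "0" + "0"
= bin_str(5) + "1" + "0" + "0"
= bin_str(2) + "1" + "1" + "0" + "0"
= bin_str(1) + "0" + "1" + "1" + "0" + "0"
= "1" + "0" + "1" + "1" + "0" + "0"
= "101100"


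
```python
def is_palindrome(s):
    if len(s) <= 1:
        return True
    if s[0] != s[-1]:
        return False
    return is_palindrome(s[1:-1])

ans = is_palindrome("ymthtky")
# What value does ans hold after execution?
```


is_palindrome("ymthtky")
"ymthtky": s[0]='y' == s[-1]='y' -> is_palindrome("mthtk")
"mthtk": s[0]='m' != s[-1]='k' -> False
= False


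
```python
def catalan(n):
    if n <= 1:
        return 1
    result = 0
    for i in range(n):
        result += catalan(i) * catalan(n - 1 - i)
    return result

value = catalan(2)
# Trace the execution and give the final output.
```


catalan(2)
= sum of catalan(i) * catalan(2-1-i) for i in 0..1
  catalan(0)*catalan(1) = 1*1 = 1
  catalan(1)*catalan(0) = 1*1 = 1
= 1 + 1
= 2


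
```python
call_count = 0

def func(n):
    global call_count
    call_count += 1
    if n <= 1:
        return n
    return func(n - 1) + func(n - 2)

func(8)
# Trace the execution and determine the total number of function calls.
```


func(8) calls func(7) and func(6); each non-base call branches into two more.
Let C(k) = total number of calls made by func(k), including the call to func(k) itself.
Base cases: C(0) = 1, C(1) = 1
Recurrence: C(k) = 1 + C(k-1) + C(k-2)
  C(2) = 1 + C(1) + C(0) = 1 + 1 + 1 = 3
  C(3) = 1 + C(2) + C(1) = 1 + 3 + 1 = 5
  C(4) = 1 + C(3) + C(2) = 1 + 5 + 3 = 9
  C(5) = 1 + C(4) + C(3) = 1 + 9 + 5 = 15
  C(6) = 1 + C(5) + C(4) = 1 + 15 + 9 = 25
  C(7) = 1 + C(6) + C(5) = 1 + 25 + 15 = 41
  C(8) = 1 + C(7) + C(6) = 1 + 41 + 25 = 67
Total calls = C(8) = 67


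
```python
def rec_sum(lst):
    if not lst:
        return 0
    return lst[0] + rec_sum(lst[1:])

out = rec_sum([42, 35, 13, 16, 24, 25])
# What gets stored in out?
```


rec_sum([42, 35, 13, 16, 24, 25])
= 42 + rec_sum([35, 13, 16, 24, 25])
= 42 + 35 + rec_sum([13, 16, 24, 25])
= 42 + 35 + 13 + rec_sum([16, 24, 25])
= 42 + 35 + 13 + 16 + rec_sum([24, 25])
= 42 + 35 + 13 + 16 + 24 + rec_sum([25])
= 42 + 35 + 13 + 16 + 24 + 25 + rec_sum([])
= 42 + 35 + 13 + 16 + 24 + 25 + 0
= 155


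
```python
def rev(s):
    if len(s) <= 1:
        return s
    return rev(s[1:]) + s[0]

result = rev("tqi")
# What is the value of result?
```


rev("tqi")
= rev("qi") + "t"
= rev("i") + "q" + "t"
= "i" + "q" + "t"
= "iqt"


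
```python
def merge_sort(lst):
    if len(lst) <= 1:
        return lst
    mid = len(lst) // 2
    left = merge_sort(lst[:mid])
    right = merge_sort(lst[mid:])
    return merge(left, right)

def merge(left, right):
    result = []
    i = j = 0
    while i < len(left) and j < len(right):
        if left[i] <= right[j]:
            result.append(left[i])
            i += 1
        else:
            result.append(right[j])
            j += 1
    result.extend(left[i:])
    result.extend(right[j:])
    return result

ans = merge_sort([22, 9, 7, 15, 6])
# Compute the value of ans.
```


merge_sort([22, 9, 7, 15, 6])
Split into [22, 9] and [7, 15, 6]
Left sorted: [9, 22]
Right sorted: [6, 7, 15]
Merge [9, 22] and [6, 7, 15]
= [6, 7, 9, 15, 22]


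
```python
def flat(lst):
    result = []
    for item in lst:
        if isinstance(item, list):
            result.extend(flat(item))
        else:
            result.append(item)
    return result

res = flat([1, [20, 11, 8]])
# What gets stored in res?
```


flat([1, [20, 11, 8]])
Processing each element:
  1 is not a list -> append 1
  [20, 11, 8] is a list -> flat recursively -> [20, 11, 8]
= [1, 20, 11, 8]


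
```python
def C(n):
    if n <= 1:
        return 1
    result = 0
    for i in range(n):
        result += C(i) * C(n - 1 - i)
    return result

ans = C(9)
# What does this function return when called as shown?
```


C(9)
= sum of C(i) * C(9-1-i) for i in 0..8
First compute sub-values bottom-up:
  C(0) = 1, C(1) = 1
  C(2) = 1*1 + 1*1 = 2
  C(3) = 1*2 + 1*1 + 2*1 = 5
  C(4) = 1*5 + 1*2 + 2*1 + 5*1 = 14
  C(5) = 1*14 + 1*5 + 2*2 + 5*1 + 14*1 = 42
  C(6) = 1*42 + 1*14 + 2*5 + 5*2 + 14*1 + 42*1 = 132
  C(7) = 1*132 + 1*42 + 2*14 + 5*5 + 14*2 + 42*1 + 132*1 = 429
  C(8) = 1*429 + 1*132 + 2*42 + 5*14 + 14*5 + 42*2 + 132*1 + 429*1 = 1430
Now C(9):
  C(0)*C(8) = 1*1430 = 1430
  C(1)*C(7) = 1*429 = 429
  C(2)*C(6) = 2*132 = 264
  C(3)*C(5) = 5*42 = 210
  C(4)*C(4) = 14*14 = 196
  C(5)*C(3) = 42*5 = 210
  C(6)*C(2) = 132*2 = 264
  C(7)*C(1) = 429*1 = 429
  C(8)*C(0) = 1430*1 = 1430
= 1430 + 429 + 264 + 210 + 196 + 210 + 264 + 429 + 1430
= 4862


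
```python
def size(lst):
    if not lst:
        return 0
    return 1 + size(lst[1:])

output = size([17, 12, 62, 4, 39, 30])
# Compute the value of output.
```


size([17, 12, 62, 4, 39, 30])
= 1 + size([12, 62, 4, 39, 30])
= 1 + 1 + size([62, 4, 39, 30])
= 1 + 1 + 1 + size([4, 39, 30])
= 1 + 1 + 1 + 1 + size([39, 30])
= 1 + 1 + 1 + 1 + 1 + size([30])
= 1 + 1 + 1 + 1 + 1 + 1 + size([])
= 1 + 1 + 1 + 1 + 1 + 1 + 0
= 6


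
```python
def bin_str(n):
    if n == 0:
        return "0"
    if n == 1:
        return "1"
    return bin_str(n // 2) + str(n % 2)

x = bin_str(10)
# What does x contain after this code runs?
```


bin_str(10)
= bin_str(5) + "0"
= bin_str(2) + "1" + "0"
= bin_str(1) + "0" + "1" + "0"
= "1" + "0" + "1" + "0"
= "1010"


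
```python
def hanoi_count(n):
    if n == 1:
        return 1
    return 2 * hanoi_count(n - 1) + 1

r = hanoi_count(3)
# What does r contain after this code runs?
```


hanoi_count(3)
= 2 * hanoi_count(2) + 1
= 2 * (2 * hanoi_count(1) + 1) + 1
Now compute bottom-up:
hanoi_count(1) = 1
hanoi_count(2) = 2 * 1 + 1 = 3
hanoi_count(3) = 2 * 3 + 1 = 7
= 7


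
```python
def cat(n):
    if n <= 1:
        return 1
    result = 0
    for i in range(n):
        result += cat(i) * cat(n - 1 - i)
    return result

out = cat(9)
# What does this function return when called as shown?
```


cat(9)
= sum of cat(i) * cat(9-1-i) for i in 0..8
First compute sub-values bottom-up:
  cat(0) = 1, cat(1) = 1
  cat(2) = 1*1 + 1*1 = 2
  cat(3) = 1*2 + 1*1 + 2*1 = 5
  cat(4) = 1*5 + 1*2 + 2*1 + 5*1 = 14
  cat(5) = 1*14 + 1*5 + 2*2 + 5*1 + 14*1 = 42
  cat(6) = 1*42 + 1*14 + 2*5 + 5*2 + 14*1 + 42*1 = 132
  cat(7) = 1*132 + 1*42 + 2*14 + 5*5 + 14*2 + 42*1 + 132*1 = 429
  cat(8) = 1*429 + 1*132 + 2*42 + 5*14 + 14*5 + 42*2 + 132*1 + 429*1 = 1430
Now cat(9):
  cat(0)*cat(8) = 1*1430 = 1430
  cat(1)*cat(7) = 1*429 = 429
  cat(2)*cat(6) = 2*132 = 264
  cat(3)*cat(5) = 5*42 = 210
  cat(4)*cat(4) = 14*14 = 196
  cat(5)*cat(3) = 42*5 = 210
  cat(6)*cat(2) = 132*2 = 264
  cat(7)*cat(1) = 429*1 = 429
  cat(8)*cat(0) = 1430*1 = 1430
= 1430 + 429 + 264 + 210 + 196 + 210 + 264 + 429 + 1430
= 4862


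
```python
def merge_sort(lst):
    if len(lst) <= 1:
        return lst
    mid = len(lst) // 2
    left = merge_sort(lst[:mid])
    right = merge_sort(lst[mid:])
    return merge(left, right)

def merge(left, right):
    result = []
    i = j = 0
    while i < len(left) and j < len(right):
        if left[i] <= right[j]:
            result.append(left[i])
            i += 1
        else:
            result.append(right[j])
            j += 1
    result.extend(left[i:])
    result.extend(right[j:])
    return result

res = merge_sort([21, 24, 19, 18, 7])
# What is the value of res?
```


merge_sort([21, 24, 19, 18, 7])
Split into [21, 24] and [19, 18, 7]
Left sorted: [21, 24]
Right sorted: [7, 18, 19]
Merge [21, 24] and [7, 18, 19]
= [7, 18, 19, 21, 24]


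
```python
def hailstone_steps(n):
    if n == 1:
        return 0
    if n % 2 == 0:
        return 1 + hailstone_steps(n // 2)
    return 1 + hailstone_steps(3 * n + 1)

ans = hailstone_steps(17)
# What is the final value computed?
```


hailstone_steps(17)
17 is odd -> 3*17+1 = 52 -> hailstone_steps(52)
52 is even -> hailstone_steps(26)
26 is even -> hailstone_steps(13)
13 is odd -> 3*13+1 = 40 -> hailstone_steps(40)
40 is even -> hailstone_steps(20)
20 is even -> hailstone_steps(10)
10 is even -> hailstone_steps(5)
5 is odd -> 3*5+1 = 16 -> hailstone_steps(16)
16 is even -> hailstone_steps(8)
8 is even -> hailstone_steps(4)
4 is even -> hailstone_steps(2)
2 is even -> hailstone_steps(1)
Reached 1 after 12 steps
= 12


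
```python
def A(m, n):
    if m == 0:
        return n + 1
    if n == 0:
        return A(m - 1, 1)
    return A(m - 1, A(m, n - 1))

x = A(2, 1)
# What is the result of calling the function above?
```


A(2, 1)
= A(1, A(2, 0))
First compute A(2, 0) = 3
= A(1, 3)
= 5


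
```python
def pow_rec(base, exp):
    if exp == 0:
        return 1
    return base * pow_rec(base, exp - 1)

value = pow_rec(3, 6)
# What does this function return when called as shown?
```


pow_rec(3, 6)
= 3 * pow_rec(3, 5)
= 3 * 3 * pow_rec(3, 4)
= 3 * 3 * 3 * pow_rec(3, 3)
= 3 * 3 * 3 * 3 * pow_rec(3, 2)
= 3 * 3 * 3 * 3 * 3 * pow_rec(3, 1)
= 3 * 3 * 3 * 3 * 3 * 3 * pow_rec(3, 0)
= 3 * 3 * 3 * 3 * 3 * 3 * 1
= 729


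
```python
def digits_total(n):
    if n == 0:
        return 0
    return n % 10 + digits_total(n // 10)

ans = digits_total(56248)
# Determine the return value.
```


digits_total(56248)
= 8 + digits_total(5624)
= 8 + 4 + digits_total(562)
= 8 + 4 + 2 + digits_total(56)
= 8 + 4 + 2 + 6 + digits_total(5)
= 8 + 4 + 2 + 6 + 5 + digits_total(0)
= 8 + 4 + 2 + 6 + 5 + 0
= 25


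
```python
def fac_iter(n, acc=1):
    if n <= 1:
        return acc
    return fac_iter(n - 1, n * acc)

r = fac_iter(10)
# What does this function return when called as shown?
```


fac_iter(10, 1)
= fac_iter(9, 10 * 1) = fac_iter(9, 10)
= fac_iter(8, 9 * 10) = fac_iter(8, 90)
= fac_iter(7, 8 * 90) = fac_iter(7, 720)
= fac_iter(6, 7 * 720) = fac_iter(6, 5040)
= fac_iter(5, 6 * 5040) = fac_iter(5, 30240)
= fac_iter(4, 5 * 30240) = fac_iter(4, 151200)
= fac_iter(3, 4 * 151200) = fac_iter(3, 604800)
= fac_iter(2, 3 * 604800) = fac_iter(2, 1814400)
= fac_iter(1, 2 * 1814400) = fac_iter(1, 3628800)
n <= 1, return acc = 3628800


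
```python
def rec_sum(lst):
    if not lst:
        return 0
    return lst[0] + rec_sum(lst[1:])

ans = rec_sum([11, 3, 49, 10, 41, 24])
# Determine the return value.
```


rec_sum([11, 3, 49, 10, 41, 24])
= 11 + rec_sum([3, 49, 10, 41, 24])
= 11 + 3 + rec_sum([49, 10, 41, 24])
= 11 + 3 + 49 + rec_sum([10, 41, 24])
= 11 + 3 + 49 + 10 + rec_sum([41, 24])
= 11 + 3 + 49 + 10 + 41 + rec_sum([24])
= 11 + 3 + 49 + 10 + 41 + 24 + rec_sum([])
= 11 + 3 + 49 + 10 + 41 + 24 + 0
= 138


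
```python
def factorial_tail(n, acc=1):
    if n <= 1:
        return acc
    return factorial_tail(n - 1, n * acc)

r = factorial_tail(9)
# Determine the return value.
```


factorial_tail(9, 1)
= factorial_tail(8, 9 * 1) = factorial_tail(8, 9)
= factorial_tail(7, 8 * 9) = factorial_tail(7, 72)
= factorial_tail(6, 7 * 72) = factorial_tail(6, 504)
= factorial_tail(5, 6 * 504) = factorial_tail(5, 3024)
= factorial_tail(4, 5 * 3024) = factorial_tail(4, 15120)
= factorial_tail(3, 4 * 15120) = factorial_tail(3, 60480)
= factorial_tail(2, 3 * 60480) = factorial_tail(2, 181440)
= factorial_tail(1, 2 * 181440) = factorial_tail(1, 362880)
n <= 1, return acc = 362880


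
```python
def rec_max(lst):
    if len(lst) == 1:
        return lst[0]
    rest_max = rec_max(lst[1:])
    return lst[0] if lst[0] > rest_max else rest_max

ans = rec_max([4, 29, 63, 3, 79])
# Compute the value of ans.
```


rec_max([4, 29, 63, 3, 79])
= compare 4 with rec_max([29, 63, 3, 79])
= compare 29 with rec_max([63, 3, 79])
= compare 63 with rec_max([3, 79])
= compare 3 with rec_max([79])
Base: rec_max([79]) = 79
compare 3 with 79: max = 79
compare 63 with 79: max = 79
compare 29 with 79: max = 79
compare 4 with 79: max = 79
= 79


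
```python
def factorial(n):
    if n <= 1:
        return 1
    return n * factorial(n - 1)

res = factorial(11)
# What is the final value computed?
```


factorial(11)
= 11 * factorial(10)
= 11 * 10 * factorial(9)
= 11 * 10 * 9 * factorial(8)
= 11 * 10 * 9 * 8 * factorial(7)
= 11 * 10 * 9 * 8 * 7 * factorial(6)
= 11 * 10 * 9 * 8 * 7 * 6 * factorial(5)
= 11 * 10 * 9 * 8 * 7 * 6 * 5 * factorial(4)
= 11 * 10 * 9 * 8 * 7 * 6 * 5 * 4 * factorial(3)
= 11 * 10 * 9 * 8 * 7 * 6 * 5 * 4 * 3 * factorial(2)
= 11 * 10 * 9 * 8 * 7 * 6 * 5 * 4 * 3 * 2 * factorial(1)
= 11 * 10 * 9 * 8 * 7 * 6 * 5 * 4 * 3 * 2 * 1
= 39916800


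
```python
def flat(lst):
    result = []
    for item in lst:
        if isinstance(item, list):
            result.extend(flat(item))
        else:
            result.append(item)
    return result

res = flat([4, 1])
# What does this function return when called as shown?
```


flat([4, 1])
Processing each element:
  4 is not a list -> append 4
  1 is not a list -> append 1
= [4, 1]


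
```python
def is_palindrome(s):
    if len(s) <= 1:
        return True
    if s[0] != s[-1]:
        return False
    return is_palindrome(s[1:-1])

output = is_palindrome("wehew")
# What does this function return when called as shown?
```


is_palindrome("wehew")
"wehew": s[0]='w' == s[-1]='w' -> is_palindrome("ehe")
"ehe": s[0]='e' == s[-1]='e' -> is_palindrome("h")
"h": len <= 1 -> True
= True


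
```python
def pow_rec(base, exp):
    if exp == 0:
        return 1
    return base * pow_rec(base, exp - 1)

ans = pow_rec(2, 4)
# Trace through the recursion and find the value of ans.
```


pow_rec(2, 4)
= 2 * pow_rec(2, 3)
= 2 * 2 * pow_rec(2, 2)
= 2 * 2 * 2 * pow_rec(2, 1)
= 2 * 2 * 2 * 2 * pow_rec(2, 0)
= 2 * 2 * 2 * 2 * 1
= 16


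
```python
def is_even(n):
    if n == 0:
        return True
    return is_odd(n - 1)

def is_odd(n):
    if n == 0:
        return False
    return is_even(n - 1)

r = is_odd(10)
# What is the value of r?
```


is_odd(10)
= is_even(9)
= is_odd(8)
= is_even(7)
= is_odd(6)
= is_even(5)
= is_odd(4)
= is_even(3)
= is_odd(2)
= is_even(1)
= is_odd(0)
n == 0: return False
= False


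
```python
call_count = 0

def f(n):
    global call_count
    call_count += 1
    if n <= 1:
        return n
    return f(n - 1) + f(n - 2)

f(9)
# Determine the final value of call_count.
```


f(9) calls f(8) and f(7); each non-base call branches into two more.
Let C(k) = total number of calls made by f(k), including the call to f(k) itself.
Base cases: C(0) = 1, C(1) = 1
Recurrence: C(k) = 1 + C(k-1) + C(k-2)
  C(2) = 1 + C(1) + C(0) = 1 + 1 + 1 = 3
  C(3) = 1 + C(2) + C(1) = 1 + 3 + 1 = 5
  C(4) = 1 + C(3) + C(2) = 1 + 5 + 3 = 9
  C(5) = 1 + C(4) + C(3) = 1 + 9 + 5 = 15
  C(6) = 1 + C(5) + C(4) = 1 + 15 + 9 = 25
  C(7) = 1 + C(6) + C(5) = 1 + 25 + 15 = 41
  C(8) = 1 + C(7) + C(6) = 1 + 41 + 25 = 67
  C(9) = 1 + C(8) + C(7) = 1 + 67 + 41 = 109
Total calls = C(9) = 109


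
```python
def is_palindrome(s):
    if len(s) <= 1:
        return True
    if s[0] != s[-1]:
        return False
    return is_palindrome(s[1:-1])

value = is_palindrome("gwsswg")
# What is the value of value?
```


is_palindrome("gwsswg")
"gwsswg": s[0]='g' == s[-1]='g' -> is_palindrome("wssw")
"wssw": s[0]='w' == s[-1]='w' -> is_palindrome("ss")
"ss": s[0]='s' == s[-1]='s' -> is_palindrome("")
"": len <= 1 -> True
= True


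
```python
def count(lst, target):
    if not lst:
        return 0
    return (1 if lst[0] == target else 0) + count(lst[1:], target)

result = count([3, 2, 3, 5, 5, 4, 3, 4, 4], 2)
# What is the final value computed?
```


count([3, 2, 3, 5, 5, 4, 3, 4, 4], 2)
lst[0]=3 != 2: 0 + count([2, 3, 5, 5, 4, 3, 4, 4], 2)
lst[0]=2 == 2: 1 + count([3, 5, 5, 4, 3, 4, 4], 2)
lst[0]=3 != 2: 0 + count([5, 5, 4, 3, 4, 4], 2)
lst[0]=5 != 2: 0 + count([5, 4, 3, 4, 4], 2)
lst[0]=5 != 2: 0 + count([4, 3, 4, 4], 2)
lst[0]=4 != 2: 0 + count([3, 4, 4], 2)
lst[0]=3 != 2: 0 + count([4, 4], 2)
lst[0]=4 != 2: 0 + count([4], 2)
lst[0]=4 != 2: 0 + count([], 2)
= 1


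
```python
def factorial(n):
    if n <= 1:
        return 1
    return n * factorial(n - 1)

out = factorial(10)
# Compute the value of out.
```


factorial(10)
= 10 * factorial(9)
= 10 * 9 * factorial(8)
= 10 * 9 * 8 * factorial(7)
= 10 * 9 * 8 * 7 * factorial(6)
= 10 * 9 * 8 * 7 * 6 * factorial(5)
= 10 * 9 * 8 * 7 * 6 * 5 * factorial(4)
= 10 * 9 * 8 * 7 * 6 * 5 * 4 * factorial(3)
= 10 * 9 * 8 * 7 * 6 * 5 * 4 * 3 * factorial(2)
= 10 * 9 * 8 * 7 * 6 * 5 * 4 * 3 * 2 * factorial(1)
= 10 * 9 * 8 * 7 * 6 * 5 * 4 * 3 * 2 * 1
= 3628800


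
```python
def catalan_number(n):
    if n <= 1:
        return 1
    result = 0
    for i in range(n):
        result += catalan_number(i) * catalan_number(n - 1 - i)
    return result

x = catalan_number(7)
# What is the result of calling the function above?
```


catalan_number(7)
= sum of catalan_number(i) * catalan_number(7-1-i) for i in 0..6
First compute sub-values bottom-up:
  catalan_number(0) = 1, catalan_number(1) = 1
  catalan_number(2) = 1*1 + 1*1 = 2
  catalan_number(3) = 1*2 + 1*1 + 2*1 = 5
  catalan_number(4) = 1*5 + 1*2 + 2*1 + 5*1 = 14
  catalan_number(5) = 1*14 + 1*5 + 2*2 + 5*1 + 14*1 = 42
  catalan_number(6) = 1*42 + 1*14 + 2*5 + 5*2 + 14*1 + 42*1 = 132
Now catalan_number(7):
  catalan_number(0)*catalan_number(6) = 1*132 = 132
  catalan_number(1)*catalan_number(5) = 1*42 = 42
  catalan_number(2)*catalan_number(4) = 2*14 = 28
  catalan_number(3)*catalan_number(3) = 5*5 = 25
  catalan_number(4)*catalan_number(2) = 14*2 = 28
  catalan_number(5)*catalan_number(1) = 42*1 = 42
  catalan_number(6)*catalan_number(0) = 132*1 = 132
= 132 + 42 + 28 + 25 + 28 + 42 + 132
= 429


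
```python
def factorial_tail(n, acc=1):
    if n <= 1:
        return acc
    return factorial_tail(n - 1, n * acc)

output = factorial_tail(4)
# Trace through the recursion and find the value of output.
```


factorial_tail(4, 1)
= factorial_tail(3, 4 * 1) = factorial_tail(3, 4)
= factorial_tail(2, 3 * 4) = factorial_tail(2, 12)
= factorial_tail(1, 2 * 12) = factorial_tail(1, 24)
n <= 1, return acc = 24


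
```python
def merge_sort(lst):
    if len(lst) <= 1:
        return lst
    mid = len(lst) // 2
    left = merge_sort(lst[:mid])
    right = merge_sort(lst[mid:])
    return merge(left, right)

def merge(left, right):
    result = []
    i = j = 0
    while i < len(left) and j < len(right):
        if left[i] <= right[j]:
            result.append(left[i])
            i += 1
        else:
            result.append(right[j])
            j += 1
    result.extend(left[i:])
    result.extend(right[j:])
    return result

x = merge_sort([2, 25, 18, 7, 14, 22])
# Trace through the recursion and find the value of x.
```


merge_sort([2, 25, 18, 7, 14, 22])
Split into [2, 25, 18] and [7, 14, 22]
Left sorted: [2, 18, 25]
Right sorted: [7, 14, 22]
Merge [2, 18, 25] and [7, 14, 22]
= [2, 7, 14, 18, 22, 25]


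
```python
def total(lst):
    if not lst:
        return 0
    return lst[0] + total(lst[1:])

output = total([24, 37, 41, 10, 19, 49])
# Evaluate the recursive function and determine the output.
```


total([24, 37, 41, 10, 19, 49])
= 24 + total([37, 41, 10, 19, 49])
= 24 + 37 + total([41, 10, 19, 49])
= 24 + 37 + 41 + total([10, 19, 49])
= 24 + 37 + 41 + 10 + total([19, 49])
= 24 + 37 + 41 + 10 + 19 + total([49])
= 24 + 37 + 41 + 10 + 19 + 49 + total([])
= 24 + 37 + 41 + 10 + 19 + 49 + 0
= 180


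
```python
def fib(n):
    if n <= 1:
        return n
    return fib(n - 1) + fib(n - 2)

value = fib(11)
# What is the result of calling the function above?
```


fib(11)
= fib(10) + fib(9)
= (fib(9) + fib(8)) + fib(9)
Computing bottom-up: fib(0)=0, fib(1)=1, fib(2)=1, fib(3)=2, fib(4)=3, fib(5)=5, fib(6)=8, fib(7)=13, fib(8)=21, fib(9)=34, fib(10)=55, fib(11)=89
= 89


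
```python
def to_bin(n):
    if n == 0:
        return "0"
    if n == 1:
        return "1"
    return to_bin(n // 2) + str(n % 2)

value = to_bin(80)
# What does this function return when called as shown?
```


to_bin(80)
= to_bin(40) + "0"
= to_bin(20) + "0" + "0"
= to_bin(10) + "0" + "0" + "0"
= to_bin(5) + "0" + "0" + "0" + "0"
= to_bin(2) + "1" + "0" + "0" + "0" + "0"
= to_bin(1) + "0" + "1" + "0" + "0" + "0" + "0"
= "1" + "0" + "1" + "0" + "0" + "0" + "0"
= "1010000"


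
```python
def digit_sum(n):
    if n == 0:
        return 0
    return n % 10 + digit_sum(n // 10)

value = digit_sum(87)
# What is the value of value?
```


digit_sum(87)
= 7 + digit_sum(8)
= 7 + 8 + digit_sum(0)
= 7 + 8 + 0
= 15


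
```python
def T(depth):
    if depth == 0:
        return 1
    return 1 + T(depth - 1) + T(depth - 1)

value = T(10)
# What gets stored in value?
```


T(10)
= 1 + T(9) + T(9)
= 1 + 2 * T(9)
T(k) = 2^(k+1) - 1
T(0) = 1
T(1) = 3
T(2) = 7
T(3) = 15
T(4) = 31
T(10) = 2^11 - 1 = 2047


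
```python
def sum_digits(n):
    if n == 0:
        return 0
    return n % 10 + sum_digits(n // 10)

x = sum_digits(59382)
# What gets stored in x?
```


sum_digits(59382)
= 2 + sum_digits(5938)
= 2 + 8 + sum_digits(593)
= 2 + 8 + 3 + sum_digits(59)
= 2 + 8 + 3 + 9 + sum_digits(5)
= 2 + 8 + 3 + 9 + 5 + sum_digits(0)
= 2 + 8 + 3 + 9 + 5 + 0
= 27


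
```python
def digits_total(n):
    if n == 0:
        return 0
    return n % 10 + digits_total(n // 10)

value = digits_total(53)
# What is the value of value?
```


digits_total(53)
= 3 + digits_total(5)
= 3 + 5 + digits_total(0)
= 3 + 5 + 0
= 8


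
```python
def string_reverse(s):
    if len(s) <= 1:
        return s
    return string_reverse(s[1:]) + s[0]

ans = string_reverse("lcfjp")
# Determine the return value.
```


string_reverse("lcfjp")
= string_reverse("cfjp") + "l"
= string_reverse("fjp") + "c" + "l"
= string_reverse("jp") + "f" + "c" + "l"
= string_reverse("p") + "j" + "f" + "c" + "l"
= "p" + "j" + "f" + "c" + "l"
= "pjfcl"


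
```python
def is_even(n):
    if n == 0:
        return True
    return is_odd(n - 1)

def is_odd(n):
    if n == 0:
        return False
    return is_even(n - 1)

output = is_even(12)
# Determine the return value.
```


is_even(12)
= is_odd(11)
= is_even(10)
= is_odd(9)
= is_even(8)
= is_odd(7)
= is_even(6)
= is_odd(5)
= is_even(4)
= is_odd(3)
= is_even(2)
= is_odd(1)
= is_even(0)
n == 0: return True
= True


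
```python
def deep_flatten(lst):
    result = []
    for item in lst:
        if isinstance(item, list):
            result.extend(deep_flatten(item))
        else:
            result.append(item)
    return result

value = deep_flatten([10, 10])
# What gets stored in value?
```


deep_flatten([10, 10])
Processing each element:
  10 is not a list -> append 10
  10 is not a list -> append 10
= [10, 10]


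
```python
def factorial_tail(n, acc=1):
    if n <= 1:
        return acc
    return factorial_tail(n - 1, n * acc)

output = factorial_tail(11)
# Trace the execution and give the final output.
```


factorial_tail(11, 1)
= factorial_tail(10, 11 * 1) = factorial_tail(10, 11)
= factorial_tail(9, 10 * 11) = factorial_tail(9, 110)
= factorial_tail(8, 9 * 110) = factorial_tail(8, 990)
= factorial_tail(7, 8 * 990) = factorial_tail(7, 7920)
= factorial_tail(6, 7 * 7920) = factorial_tail(6, 55440)
= factorial_tail(5, 6 * 55440) = factorial_tail(5, 332640)
= factorial_tail(4, 5 * 332640) = factorial_tail(4, 1663200)
= factorial_tail(3, 4 * 1663200) = factorial_tail(3, 6652800)
= factorial_tail(2, 3 * 6652800) = factorial_tail(2, 19958400)
= factorial_tail(1, 2 * 19958400) = factorial_tail(1, 39916800)
n <= 1, return acc = 39916800


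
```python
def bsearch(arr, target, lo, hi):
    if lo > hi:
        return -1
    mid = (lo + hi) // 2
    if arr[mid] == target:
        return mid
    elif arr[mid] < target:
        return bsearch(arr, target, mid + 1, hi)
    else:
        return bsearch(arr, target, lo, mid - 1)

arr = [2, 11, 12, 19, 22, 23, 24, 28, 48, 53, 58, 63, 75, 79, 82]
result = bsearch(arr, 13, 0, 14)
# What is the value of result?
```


bsearch(arr, 13, 0, 14)
lo=0, hi=14, mid=7, arr[mid]=28
28 > 13, search left half
lo=0, hi=6, mid=3, arr[mid]=19
19 > 13, search left half
lo=0, hi=2, mid=1, arr[mid]=11
11 < 13, search right half
lo=2, hi=2, mid=2, arr[mid]=12
12 < 13, search right half
lo > hi, target not found, return -1
= -1


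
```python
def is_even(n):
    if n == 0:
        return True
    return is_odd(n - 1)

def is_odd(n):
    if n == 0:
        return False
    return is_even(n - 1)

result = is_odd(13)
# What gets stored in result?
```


is_odd(13)
= is_even(12)
= is_odd(11)
= is_even(10)
= is_odd(9)
= is_even(8)
= is_odd(7)
= is_even(6)
= is_odd(5)
= is_even(4)
= is_odd(3)
= is_even(2)
= is_odd(1)
= is_even(0)
n == 0: return True
= True


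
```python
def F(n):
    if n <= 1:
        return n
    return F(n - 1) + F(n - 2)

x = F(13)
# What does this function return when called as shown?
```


F(13)
= F(12) + F(11)
= (F(11) + F(10)) + F(11)
Computing bottom-up: F(0)=0, F(1)=1, F(2)=1, F(3)=2, F(4)=3, F(5)=5, F(6)=8, F(7)=13, F(8)=21, F(9)=34, F(10)=55, F(11)=89, F(12)=144, F(13)=233
= 233


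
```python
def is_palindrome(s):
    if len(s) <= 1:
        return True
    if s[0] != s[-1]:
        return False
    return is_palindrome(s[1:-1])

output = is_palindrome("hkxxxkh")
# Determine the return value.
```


is_palindrome("hkxxxkh")
"hkxxxkh": s[0]='h' == s[-1]='h' -> is_palindrome("kxxxk")
"kxxxk": s[0]='k' == s[-1]='k' -> is_palindrome("xxx")
"xxx": s[0]='x' == s[-1]='x' -> is_palindrome("x")
"x": len <= 1 -> True
= True


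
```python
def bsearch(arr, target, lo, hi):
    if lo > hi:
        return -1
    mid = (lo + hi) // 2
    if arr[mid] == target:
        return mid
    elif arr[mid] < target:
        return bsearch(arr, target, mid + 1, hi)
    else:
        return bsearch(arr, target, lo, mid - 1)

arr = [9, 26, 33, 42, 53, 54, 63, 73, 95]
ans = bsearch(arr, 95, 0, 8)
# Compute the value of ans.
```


bsearch(arr, 95, 0, 8)
lo=0, hi=8, mid=4, arr[mid]=53
53 < 95, search right half
lo=5, hi=8, mid=6, arr[mid]=63
63 < 95, search right half
lo=7, hi=8, mid=7, arr[mid]=73
73 < 95, search right half
lo=8, hi=8, mid=8, arr[mid]=95
arr[8] == 95, found at index 8
= 8


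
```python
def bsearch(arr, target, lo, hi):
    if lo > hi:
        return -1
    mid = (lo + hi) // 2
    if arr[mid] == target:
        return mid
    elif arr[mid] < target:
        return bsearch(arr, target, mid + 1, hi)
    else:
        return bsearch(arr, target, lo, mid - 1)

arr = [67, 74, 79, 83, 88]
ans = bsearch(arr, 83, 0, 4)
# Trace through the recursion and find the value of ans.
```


bsearch(arr, 83, 0, 4)
lo=0, hi=4, mid=2, arr[mid]=79
79 < 83, search right half
lo=3, hi=4, mid=3, arr[mid]=83
arr[3] == 83, found at index 3
= 3


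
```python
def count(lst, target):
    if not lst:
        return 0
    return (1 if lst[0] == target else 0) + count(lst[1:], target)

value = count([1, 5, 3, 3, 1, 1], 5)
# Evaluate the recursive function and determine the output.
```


count([1, 5, 3, 3, 1, 1], 5)
lst[0]=1 != 5: 0 + count([5, 3, 3, 1, 1], 5)
lst[0]=5 == 5: 1 + count([3, 3, 1, 1], 5)
lst[0]=3 != 5: 0 + count([3, 1, 1], 5)
lst[0]=3 != 5: 0 + count([1, 1], 5)
lst[0]=1 != 5: 0 + count([1], 5)
lst[0]=1 != 5: 0 + count([], 5)
= 1


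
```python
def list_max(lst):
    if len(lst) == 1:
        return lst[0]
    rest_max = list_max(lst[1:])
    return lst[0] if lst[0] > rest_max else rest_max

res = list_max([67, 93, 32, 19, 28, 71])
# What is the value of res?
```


list_max([67, 93, 32, 19, 28, 71])
= compare 67 with list_max([93, 32, 19, 28, 71])
= compare 93 with list_max([32, 19, 28, 71])
= compare 32 with list_max([19, 28, 71])
= compare 19 with list_max([28, 71])
= compare 28 with list_max([71])
Base: list_max([71]) = 71
compare 28 with 71: max = 71
compare 19 with 71: max = 71
compare 32 with 71: max = 71
compare 93 with 71: max = 93
compare 67 with 93: max = 93
= 93


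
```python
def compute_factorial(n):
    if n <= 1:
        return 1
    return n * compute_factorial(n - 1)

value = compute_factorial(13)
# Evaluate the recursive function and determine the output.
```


compute_factorial(13)
= 13 * compute_factorial(12)
= 13 * 12 * compute_factorial(11)
= 13 * 12 * 11 * compute_factorial(10)
= 13 * 12 * 11 * 10 * compute_factorial(9)
= 13 * 12 * 11 * 10 * 9 * compute_factorial(8)
= 13 * 12 * 11 * 10 * 9 * 8 * compute_factorial(7)
= 13 * 12 * 11 * 10 * 9 * 8 * 7 * compute_factorial(6)
= 13 * 12 * 11 * 10 * 9 * 8 * 7 * 6 * compute_factorial(5)
= 13 * 12 * 11 * 10 * 9 * 8 * 7 * 6 * 5 * compute_factorial(4)
= 13 * 12 * 11 * 10 * 9 * 8 * 7 * 6 * 5 * 4 * compute_factorial(3)
= 13 * 12 * 11 * 10 * 9 * 8 * 7 * 6 * 5 * 4 * 3 * compute_factorial(2)
= 13 * 12 * 11 * 10 * 9 * 8 * 7 * 6 * 5 * 4 * 3 * 2 * compute_factorial(1)
= 13 * 12 * 11 * 10 * 9 * 8 * 7 * 6 * 5 * 4 * 3 * 2 * 1
= 6227020800


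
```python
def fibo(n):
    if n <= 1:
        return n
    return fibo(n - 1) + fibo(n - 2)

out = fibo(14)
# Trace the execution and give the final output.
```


fibo(14)
= fibo(13) + fibo(12)
= (fibo(12) + fibo(11)) + fibo(12)
Computing bottom-up: fibo(0)=0, fibo(1)=1, fibo(2)=1, fibo(3)=2, fibo(4)=3, fibo(5)=5, fibo(6)=8, fibo(7)=13, fibo(8)=21, fibo(9)=34, fibo(10)=55, fibo(11)=89, fibo(12)=144, fibo(13)=233, fibo(14)=377
= 377


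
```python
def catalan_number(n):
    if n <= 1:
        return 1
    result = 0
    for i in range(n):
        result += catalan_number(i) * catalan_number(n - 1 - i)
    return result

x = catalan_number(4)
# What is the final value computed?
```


catalan_number(4)
= sum of catalan_number(i) * catalan_number(4-1-i) for i in 0..3
First compute sub-values bottom-up:
  catalan_number(0) = 1, catalan_number(1) = 1
  catalan_number(2) = 1*1 + 1*1 = 2
  catalan_number(3) = 1*2 + 1*1 + 2*1 = 5
Now catalan_number(4):
  catalan_number(0)*catalan_number(3) = 1*5 = 5
  catalan_number(1)*catalan_number(2) = 1*2 = 2
  catalan_number(2)*catalan_number(1) = 2*1 = 2
  catalan_number(3)*catalan_number(0) = 5*1 = 5
= 5 + 2 + 2 + 5
= 14


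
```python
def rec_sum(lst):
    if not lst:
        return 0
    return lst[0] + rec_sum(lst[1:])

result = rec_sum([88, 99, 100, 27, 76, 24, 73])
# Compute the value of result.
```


rec_sum([88, 99, 100, 27, 76, 24, 73])
= 88 + rec_sum([99, 100, 27, 76, 24, 73])
= 88 + 99 + rec_sum([100, 27, 76, 24, 73])
= 88 + 99 + 100 + rec_sum([27, 76, 24, 73])
= 88 + 99 + 100 + 27 + rec_sum([76, 24, 73])
= 88 + 99 + 100 + 27 + 76 + rec_sum([24, 73])
= 88 + 99 + 100 + 27 + 76 + 24 + rec_sum([73])
= 88 + 99 + 100 + 27 + 76 + 24 + 73 + rec_sum([])
= 88 + 99 + 100 + 27 + 76 + 24 + 73 + 0
= 487


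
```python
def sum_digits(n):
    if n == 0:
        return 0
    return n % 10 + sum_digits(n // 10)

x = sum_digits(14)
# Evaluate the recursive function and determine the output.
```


sum_digits(14)
= 4 + sum_digits(1)
= 4 + 1 + sum_digits(0)
= 4 + 1 + 0
= 5


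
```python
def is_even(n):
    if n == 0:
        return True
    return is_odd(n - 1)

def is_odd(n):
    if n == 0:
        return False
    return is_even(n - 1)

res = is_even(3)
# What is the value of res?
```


is_even(3)
= is_odd(2)
= is_even(1)
= is_odd(0)
n == 0: return False
= False


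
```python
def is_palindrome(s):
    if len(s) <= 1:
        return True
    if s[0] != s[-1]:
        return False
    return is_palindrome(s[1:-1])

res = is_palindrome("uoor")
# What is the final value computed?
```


is_palindrome("uoor")
"uoor": s[0]='u' != s[-1]='r' -> False
= False


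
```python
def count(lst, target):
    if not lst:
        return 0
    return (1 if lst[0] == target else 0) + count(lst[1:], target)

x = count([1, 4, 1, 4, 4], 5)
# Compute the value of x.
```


count([1, 4, 1, 4, 4], 5)
lst[0]=1 != 5: 0 + count([4, 1, 4, 4], 5)
lst[0]=4 != 5: 0 + count([1, 4, 4], 5)
lst[0]=1 != 5: 0 + count([4, 4], 5)
lst[0]=4 != 5: 0 + count([4], 5)
lst[0]=4 != 5: 0 + count([], 5)
= 0


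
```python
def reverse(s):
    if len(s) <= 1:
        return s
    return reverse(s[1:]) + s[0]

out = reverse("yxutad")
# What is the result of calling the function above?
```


reverse("yxutad")
= reverse("xutad") + "y"
= reverse("utad") + "x" + "y"
= reverse("tad") + "u" + "x" + "y"
= reverse("ad") + "t" + "u" + "x" + "y"
= reverse("d") + "a" + "t" + "u" + "x" + "y"
= "d" + "a" + "t" + "u" + "x" + "y"
= "datuxy"


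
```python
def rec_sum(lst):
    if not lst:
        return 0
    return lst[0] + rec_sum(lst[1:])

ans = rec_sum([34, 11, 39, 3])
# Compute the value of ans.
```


rec_sum([34, 11, 39, 3])
= 34 + rec_sum([11, 39, 3])
= 34 + 11 + rec_sum([39, 3])
= 34 + 11 + 39 + rec_sum([3])
= 34 + 11 + 39 + 3 + rec_sum([])
= 34 + 11 + 39 + 3 + 0
= 87


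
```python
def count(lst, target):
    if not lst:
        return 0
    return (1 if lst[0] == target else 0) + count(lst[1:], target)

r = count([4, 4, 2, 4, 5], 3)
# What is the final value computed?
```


count([4, 4, 2, 4, 5], 3)
lst[0]=4 != 3: 0 + count([4, 2, 4, 5], 3)
lst[0]=4 != 3: 0 + count([2, 4, 5], 3)
lst[0]=2 != 3: 0 + count([4, 5], 3)
lst[0]=4 != 3: 0 + count([5], 3)
lst[0]=5 != 3: 0 + count([], 3)
= 0


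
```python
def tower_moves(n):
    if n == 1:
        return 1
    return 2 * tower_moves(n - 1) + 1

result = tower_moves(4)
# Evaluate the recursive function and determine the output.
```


tower_moves(4)
= 2 * tower_moves(3) + 1
= 2 * (2 * tower_moves(2) + 1) + 1
= 2 * (2 * (2 * tower_moves(1) + 1) + 1) + 1
Now compute bottom-up:
tower_moves(1) = 1
tower_moves(2) = 2 * 1 + 1 = 3
tower_moves(3) = 2 * 3 + 1 = 7
tower_moves(4) = 2 * 7 + 1 = 15
= 15


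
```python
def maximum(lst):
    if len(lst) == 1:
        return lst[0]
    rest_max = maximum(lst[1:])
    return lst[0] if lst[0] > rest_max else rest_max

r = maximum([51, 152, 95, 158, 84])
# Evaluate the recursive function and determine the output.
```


maximum([51, 152, 95, 158, 84])
= compare 51 with maximum([152, 95, 158, 84])
= compare 152 with maximum([95, 158, 84])
= compare 95 with maximum([158, 84])
= compare 158 with maximum([84])
Base: maximum([84]) = 84
compare 158 with 84: max = 158
compare 95 with 158: max = 158
compare 152 with 158: max = 158
compare 51 with 158: max = 158
= 158


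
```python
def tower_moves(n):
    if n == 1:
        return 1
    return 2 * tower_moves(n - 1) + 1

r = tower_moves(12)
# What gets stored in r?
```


tower_moves(12)
= 2 * tower_moves(11) + 1
= 2 * (2 * tower_moves(10) + 1) + 1
= 2 * (2 * (2 * tower_moves(9) + 1) + 1) + 1
= 2 * (2 * (2 * (2 * tower_moves(8) + 1) + 1) + 1) + 1
= 2 * (2 * (2 * (2 * (2 * tower_moves(7) + 1) + 1) + 1) + 1) + 1
= 2 * (2 * (2 * (2 * (2 * (2 * tower_moves(6) + 1) + 1) + 1) + 1) + 1) + 1
= 2 * (2 * (2 * (2 * (2 * (2 * (2 * tower_moves(5) + 1) + 1) + 1) + 1) + 1) + 1) + 1
= 2 * (2 * (2 * (2 * (2 * (2 * (2 * (2 * tower_moves(4) + 1) + 1) + 1) + 1) + 1) + 1) + 1) + 1
= 2 * (2 * (2 * (2 * (2 * (2 * (2 * (2 * (2 * tower_moves(3) + 1) + 1) + 1) + 1) + 1) + 1) + 1) + 1) + 1
= 2 * (2 * (2 * (2 * (2 * (2 * (2 * (2 * (2 * (2 * tower_moves(2) + 1) + 1) + 1) + 1) + 1) + 1) + 1) + 1) + 1) + 1
= 2 * (2 * (2 * (2 * (2 * (2 * (2 * (2 * (2 * (2 * (2 * tower_moves(1) + 1) + 1) + 1) + 1) + 1) + 1) + 1) + 1) + 1) + 1) + 1
Now compute bottom-up:
tower_moves(1) = 1
tower_moves(2) = 2 * 1 + 1 = 3
tower_moves(3) = 2 * 3 + 1 = 7
tower_moves(4) = 2 * 7 + 1 = 15
tower_moves(5) = 2 * 15 + 1 = 31
tower_moves(6) = 2 * 31 + 1 = 63
tower_moves(7) = 2 * 63 + 1 = 127
tower_moves(8) = 2 * 127 + 1 = 255
tower_moves(9) = 2 * 255 + 1 = 511
tower_moves(10) = 2 * 511 + 1 = 1023
tower_moves(11) = 2 * 1023 + 1 = 2047
tower_moves(12) = 2 * 2047 + 1 = 4095
= 4095


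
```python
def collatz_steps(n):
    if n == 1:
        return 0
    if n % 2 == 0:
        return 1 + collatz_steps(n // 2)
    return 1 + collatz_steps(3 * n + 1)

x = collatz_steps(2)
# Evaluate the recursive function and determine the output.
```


collatz_steps(2)
2 is even -> collatz_steps(1)
Reached 1 after 1 steps
= 1


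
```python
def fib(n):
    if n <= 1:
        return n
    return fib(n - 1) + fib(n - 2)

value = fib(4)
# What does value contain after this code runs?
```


fib(4)
= fib(3) + fib(2)
= (fib(2) + fib(1)) + fib(2)
Computing bottom-up: fib(0)=0, fib(1)=1, fib(2)=1, fib(3)=2, fib(4)=3
= 3


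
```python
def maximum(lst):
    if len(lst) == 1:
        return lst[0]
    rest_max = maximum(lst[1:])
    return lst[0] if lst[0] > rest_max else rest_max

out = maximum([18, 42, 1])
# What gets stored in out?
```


maximum([18, 42, 1])
= compare 18 with maximum([42, 1])
= compare 42 with maximum([1])
Base: maximum([1]) = 1
compare 42 with 1: max = 42
compare 18 with 42: max = 42
= 42


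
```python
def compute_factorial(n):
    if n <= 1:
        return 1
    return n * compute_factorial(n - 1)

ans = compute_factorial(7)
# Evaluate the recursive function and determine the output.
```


compute_factorial(7)
= 7 * compute_factorial(6)
= 7 * 6 * compute_factorial(5)
= 7 * 6 * 5 * compute_factorial(4)
= 7 * 6 * 5 * 4 * compute_factorial(3)
= 7 * 6 * 5 * 4 * 3 * compute_factorial(2)
= 7 * 6 * 5 * 4 * 3 * 2 * compute_factorial(1)
= 7 * 6 * 5 * 4 * 3 * 2 * 1
= 5040


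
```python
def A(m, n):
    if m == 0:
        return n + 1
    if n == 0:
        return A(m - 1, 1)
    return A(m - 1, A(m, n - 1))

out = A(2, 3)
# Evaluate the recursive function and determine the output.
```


A(2, 3)
= A(1, A(2, 2))
First compute A(2, 2) = 7
= A(1, 7)
= 9


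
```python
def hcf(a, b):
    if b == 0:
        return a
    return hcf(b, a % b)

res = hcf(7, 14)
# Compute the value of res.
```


hcf(7, 14)
= hcf(14, 7 % 14) = hcf(14, 7)
= hcf(7, 14 % 7) = hcf(7, 0)
b == 0, return a = 7


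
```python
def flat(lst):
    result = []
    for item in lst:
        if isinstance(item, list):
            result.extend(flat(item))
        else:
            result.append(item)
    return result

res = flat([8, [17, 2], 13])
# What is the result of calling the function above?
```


flat([8, [17, 2], 13])
Processing each element:
  8 is not a list -> append 8
  [17, 2] is a list -> flat recursively -> [17, 2]
  13 is not a list -> append 13
= [8, 17, 2, 13]


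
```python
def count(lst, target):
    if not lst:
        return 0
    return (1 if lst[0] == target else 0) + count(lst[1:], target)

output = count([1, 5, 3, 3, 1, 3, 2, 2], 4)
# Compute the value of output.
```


count([1, 5, 3, 3, 1, 3, 2, 2], 4)
lst[0]=1 != 4: 0 + count([5, 3, 3, 1, 3, 2, 2], 4)
lst[0]=5 != 4: 0 + count([3, 3, 1, 3, 2, 2], 4)
lst[0]=3 != 4: 0 + count([3, 1, 3, 2, 2], 4)
lst[0]=3 != 4: 0 + count([1, 3, 2, 2], 4)
lst[0]=1 != 4: 0 + count([3, 2, 2], 4)
lst[0]=3 != 4: 0 + count([2, 2], 4)
lst[0]=2 != 4: 0 + count([2], 4)
lst[0]=2 != 4: 0 + count([], 4)
= 0


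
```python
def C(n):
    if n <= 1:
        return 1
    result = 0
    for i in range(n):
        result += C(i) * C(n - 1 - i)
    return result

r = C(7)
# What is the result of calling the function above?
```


C(7)
= sum of C(i) * C(7-1-i) for i in 0..6
First compute sub-values bottom-up:
  C(0) = 1, C(1) = 1
  C(2) = 1*1 + 1*1 = 2
  C(3) = 1*2 + 1*1 + 2*1 = 5
  C(4) = 1*5 + 1*2 + 2*1 + 5*1 = 14
  C(5) = 1*14 + 1*5 + 2*2 + 5*1 + 14*1 = 42
  C(6) = 1*42 + 1*14 + 2*5 + 5*2 + 14*1 + 42*1 = 132
Now C(7):
  C(0)*C(6) = 1*132 = 132
  C(1)*C(5) = 1*42 = 42
  C(2)*C(4) = 2*14 = 28
  C(3)*C(3) = 5*5 = 25
  C(4)*C(2) = 14*2 = 28
  C(5)*C(1) = 42*1 = 42
  C(6)*C(0) = 132*1 = 132
= 132 + 42 + 28 + 25 + 28 + 42 + 132
= 429
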